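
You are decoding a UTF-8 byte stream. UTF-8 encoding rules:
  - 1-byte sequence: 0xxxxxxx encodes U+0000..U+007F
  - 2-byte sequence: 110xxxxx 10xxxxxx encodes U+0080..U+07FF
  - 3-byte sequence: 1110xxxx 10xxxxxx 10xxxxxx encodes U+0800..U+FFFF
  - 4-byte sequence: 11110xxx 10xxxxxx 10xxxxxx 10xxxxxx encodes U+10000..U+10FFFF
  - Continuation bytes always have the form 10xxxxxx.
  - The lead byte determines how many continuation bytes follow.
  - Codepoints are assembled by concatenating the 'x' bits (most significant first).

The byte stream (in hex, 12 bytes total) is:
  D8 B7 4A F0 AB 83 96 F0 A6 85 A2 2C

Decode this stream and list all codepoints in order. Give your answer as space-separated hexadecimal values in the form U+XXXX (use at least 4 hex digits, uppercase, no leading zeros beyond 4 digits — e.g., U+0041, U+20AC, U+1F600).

Byte[0]=D8: 2-byte lead, need 1 cont bytes. acc=0x18
Byte[1]=B7: continuation. acc=(acc<<6)|0x37=0x637
Completed: cp=U+0637 (starts at byte 0)
Byte[2]=4A: 1-byte ASCII. cp=U+004A
Byte[3]=F0: 4-byte lead, need 3 cont bytes. acc=0x0
Byte[4]=AB: continuation. acc=(acc<<6)|0x2B=0x2B
Byte[5]=83: continuation. acc=(acc<<6)|0x03=0xAC3
Byte[6]=96: continuation. acc=(acc<<6)|0x16=0x2B0D6
Completed: cp=U+2B0D6 (starts at byte 3)
Byte[7]=F0: 4-byte lead, need 3 cont bytes. acc=0x0
Byte[8]=A6: continuation. acc=(acc<<6)|0x26=0x26
Byte[9]=85: continuation. acc=(acc<<6)|0x05=0x985
Byte[10]=A2: continuation. acc=(acc<<6)|0x22=0x26162
Completed: cp=U+26162 (starts at byte 7)
Byte[11]=2C: 1-byte ASCII. cp=U+002C

Answer: U+0637 U+004A U+2B0D6 U+26162 U+002C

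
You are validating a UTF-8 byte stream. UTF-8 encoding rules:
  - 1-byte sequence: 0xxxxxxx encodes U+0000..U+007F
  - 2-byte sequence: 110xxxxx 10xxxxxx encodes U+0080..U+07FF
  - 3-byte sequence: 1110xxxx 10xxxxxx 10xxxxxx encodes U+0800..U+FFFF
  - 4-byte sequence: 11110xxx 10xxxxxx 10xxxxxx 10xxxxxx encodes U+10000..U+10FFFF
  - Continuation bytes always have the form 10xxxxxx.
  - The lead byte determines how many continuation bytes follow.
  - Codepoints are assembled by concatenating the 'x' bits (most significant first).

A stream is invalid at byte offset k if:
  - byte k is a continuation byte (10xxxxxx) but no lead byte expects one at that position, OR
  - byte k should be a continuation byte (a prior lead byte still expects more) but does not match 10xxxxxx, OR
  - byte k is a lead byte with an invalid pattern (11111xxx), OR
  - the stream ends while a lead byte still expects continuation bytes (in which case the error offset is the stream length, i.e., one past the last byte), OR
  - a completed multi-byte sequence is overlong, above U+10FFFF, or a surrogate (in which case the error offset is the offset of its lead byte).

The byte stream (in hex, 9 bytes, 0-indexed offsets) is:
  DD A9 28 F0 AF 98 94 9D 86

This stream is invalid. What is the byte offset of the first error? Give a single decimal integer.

Answer: 7

Derivation:
Byte[0]=DD: 2-byte lead, need 1 cont bytes. acc=0x1D
Byte[1]=A9: continuation. acc=(acc<<6)|0x29=0x769
Completed: cp=U+0769 (starts at byte 0)
Byte[2]=28: 1-byte ASCII. cp=U+0028
Byte[3]=F0: 4-byte lead, need 3 cont bytes. acc=0x0
Byte[4]=AF: continuation. acc=(acc<<6)|0x2F=0x2F
Byte[5]=98: continuation. acc=(acc<<6)|0x18=0xBD8
Byte[6]=94: continuation. acc=(acc<<6)|0x14=0x2F614
Completed: cp=U+2F614 (starts at byte 3)
Byte[7]=9D: INVALID lead byte (not 0xxx/110x/1110/11110)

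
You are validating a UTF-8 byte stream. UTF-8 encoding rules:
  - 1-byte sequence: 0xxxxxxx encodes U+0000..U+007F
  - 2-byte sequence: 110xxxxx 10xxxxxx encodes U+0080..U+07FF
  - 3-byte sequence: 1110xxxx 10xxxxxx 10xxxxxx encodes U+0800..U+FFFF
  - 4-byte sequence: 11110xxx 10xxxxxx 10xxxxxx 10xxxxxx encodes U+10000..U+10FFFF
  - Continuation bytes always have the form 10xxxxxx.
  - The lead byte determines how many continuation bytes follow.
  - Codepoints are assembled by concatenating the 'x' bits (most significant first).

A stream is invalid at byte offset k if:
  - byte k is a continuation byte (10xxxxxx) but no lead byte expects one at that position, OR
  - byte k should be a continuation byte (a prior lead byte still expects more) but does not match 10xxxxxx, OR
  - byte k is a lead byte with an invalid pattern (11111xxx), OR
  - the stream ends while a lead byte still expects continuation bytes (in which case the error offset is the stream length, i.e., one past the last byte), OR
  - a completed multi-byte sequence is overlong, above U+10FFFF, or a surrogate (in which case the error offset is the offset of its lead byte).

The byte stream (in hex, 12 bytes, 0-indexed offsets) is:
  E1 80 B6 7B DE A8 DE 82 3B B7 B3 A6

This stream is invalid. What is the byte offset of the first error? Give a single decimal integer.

Answer: 9

Derivation:
Byte[0]=E1: 3-byte lead, need 2 cont bytes. acc=0x1
Byte[1]=80: continuation. acc=(acc<<6)|0x00=0x40
Byte[2]=B6: continuation. acc=(acc<<6)|0x36=0x1036
Completed: cp=U+1036 (starts at byte 0)
Byte[3]=7B: 1-byte ASCII. cp=U+007B
Byte[4]=DE: 2-byte lead, need 1 cont bytes. acc=0x1E
Byte[5]=A8: continuation. acc=(acc<<6)|0x28=0x7A8
Completed: cp=U+07A8 (starts at byte 4)
Byte[6]=DE: 2-byte lead, need 1 cont bytes. acc=0x1E
Byte[7]=82: continuation. acc=(acc<<6)|0x02=0x782
Completed: cp=U+0782 (starts at byte 6)
Byte[8]=3B: 1-byte ASCII. cp=U+003B
Byte[9]=B7: INVALID lead byte (not 0xxx/110x/1110/11110)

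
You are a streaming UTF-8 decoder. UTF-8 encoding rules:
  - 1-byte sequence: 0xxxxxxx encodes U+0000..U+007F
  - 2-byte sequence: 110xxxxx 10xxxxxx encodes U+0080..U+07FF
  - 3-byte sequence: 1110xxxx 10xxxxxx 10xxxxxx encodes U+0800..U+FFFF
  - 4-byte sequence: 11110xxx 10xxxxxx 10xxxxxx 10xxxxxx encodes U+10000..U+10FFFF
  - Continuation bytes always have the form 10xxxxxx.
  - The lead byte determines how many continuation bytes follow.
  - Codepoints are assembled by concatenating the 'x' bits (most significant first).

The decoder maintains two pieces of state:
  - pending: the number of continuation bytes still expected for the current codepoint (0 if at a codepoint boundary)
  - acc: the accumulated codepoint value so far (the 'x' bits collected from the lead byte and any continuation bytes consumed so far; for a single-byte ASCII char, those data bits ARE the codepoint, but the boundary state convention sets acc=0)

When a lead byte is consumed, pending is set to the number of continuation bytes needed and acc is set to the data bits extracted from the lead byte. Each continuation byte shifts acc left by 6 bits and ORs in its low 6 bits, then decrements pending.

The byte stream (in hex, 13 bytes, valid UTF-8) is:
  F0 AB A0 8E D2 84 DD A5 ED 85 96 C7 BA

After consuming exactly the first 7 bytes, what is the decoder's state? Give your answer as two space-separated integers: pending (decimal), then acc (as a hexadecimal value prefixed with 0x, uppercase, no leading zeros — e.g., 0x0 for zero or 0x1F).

Byte[0]=F0: 4-byte lead. pending=3, acc=0x0
Byte[1]=AB: continuation. acc=(acc<<6)|0x2B=0x2B, pending=2
Byte[2]=A0: continuation. acc=(acc<<6)|0x20=0xAE0, pending=1
Byte[3]=8E: continuation. acc=(acc<<6)|0x0E=0x2B80E, pending=0
Byte[4]=D2: 2-byte lead. pending=1, acc=0x12
Byte[5]=84: continuation. acc=(acc<<6)|0x04=0x484, pending=0
Byte[6]=DD: 2-byte lead. pending=1, acc=0x1D

Answer: 1 0x1D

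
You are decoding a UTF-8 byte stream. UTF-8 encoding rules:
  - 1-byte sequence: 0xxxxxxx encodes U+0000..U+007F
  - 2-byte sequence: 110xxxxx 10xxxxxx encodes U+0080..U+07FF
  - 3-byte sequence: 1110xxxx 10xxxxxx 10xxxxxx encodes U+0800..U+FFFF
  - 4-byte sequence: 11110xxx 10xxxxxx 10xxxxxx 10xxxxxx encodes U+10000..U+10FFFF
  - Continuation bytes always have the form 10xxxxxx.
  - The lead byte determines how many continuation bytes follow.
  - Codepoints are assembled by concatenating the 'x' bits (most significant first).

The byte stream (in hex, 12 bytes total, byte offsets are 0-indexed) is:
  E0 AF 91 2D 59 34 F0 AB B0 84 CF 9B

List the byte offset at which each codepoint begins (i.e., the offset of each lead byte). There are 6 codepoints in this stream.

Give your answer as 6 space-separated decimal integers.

Answer: 0 3 4 5 6 10

Derivation:
Byte[0]=E0: 3-byte lead, need 2 cont bytes. acc=0x0
Byte[1]=AF: continuation. acc=(acc<<6)|0x2F=0x2F
Byte[2]=91: continuation. acc=(acc<<6)|0x11=0xBD1
Completed: cp=U+0BD1 (starts at byte 0)
Byte[3]=2D: 1-byte ASCII. cp=U+002D
Byte[4]=59: 1-byte ASCII. cp=U+0059
Byte[5]=34: 1-byte ASCII. cp=U+0034
Byte[6]=F0: 4-byte lead, need 3 cont bytes. acc=0x0
Byte[7]=AB: continuation. acc=(acc<<6)|0x2B=0x2B
Byte[8]=B0: continuation. acc=(acc<<6)|0x30=0xAF0
Byte[9]=84: continuation. acc=(acc<<6)|0x04=0x2BC04
Completed: cp=U+2BC04 (starts at byte 6)
Byte[10]=CF: 2-byte lead, need 1 cont bytes. acc=0xF
Byte[11]=9B: continuation. acc=(acc<<6)|0x1B=0x3DB
Completed: cp=U+03DB (starts at byte 10)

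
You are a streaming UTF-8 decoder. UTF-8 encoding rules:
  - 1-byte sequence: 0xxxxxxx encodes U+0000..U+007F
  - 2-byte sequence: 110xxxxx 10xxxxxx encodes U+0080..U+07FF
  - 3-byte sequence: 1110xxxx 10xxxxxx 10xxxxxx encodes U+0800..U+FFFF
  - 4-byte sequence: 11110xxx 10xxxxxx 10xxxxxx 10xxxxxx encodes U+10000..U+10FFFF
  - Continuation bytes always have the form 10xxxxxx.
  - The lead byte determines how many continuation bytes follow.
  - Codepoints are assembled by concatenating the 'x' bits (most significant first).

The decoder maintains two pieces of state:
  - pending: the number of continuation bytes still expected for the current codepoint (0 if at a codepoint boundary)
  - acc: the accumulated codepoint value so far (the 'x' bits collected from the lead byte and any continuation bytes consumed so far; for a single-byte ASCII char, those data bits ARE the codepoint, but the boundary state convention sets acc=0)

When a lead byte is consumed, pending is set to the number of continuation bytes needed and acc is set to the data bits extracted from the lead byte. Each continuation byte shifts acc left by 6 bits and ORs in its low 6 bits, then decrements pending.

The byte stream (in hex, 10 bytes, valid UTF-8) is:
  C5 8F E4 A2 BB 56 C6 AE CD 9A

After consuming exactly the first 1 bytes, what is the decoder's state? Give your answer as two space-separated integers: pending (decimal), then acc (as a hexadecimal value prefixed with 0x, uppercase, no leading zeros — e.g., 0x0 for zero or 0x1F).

Answer: 1 0x5

Derivation:
Byte[0]=C5: 2-byte lead. pending=1, acc=0x5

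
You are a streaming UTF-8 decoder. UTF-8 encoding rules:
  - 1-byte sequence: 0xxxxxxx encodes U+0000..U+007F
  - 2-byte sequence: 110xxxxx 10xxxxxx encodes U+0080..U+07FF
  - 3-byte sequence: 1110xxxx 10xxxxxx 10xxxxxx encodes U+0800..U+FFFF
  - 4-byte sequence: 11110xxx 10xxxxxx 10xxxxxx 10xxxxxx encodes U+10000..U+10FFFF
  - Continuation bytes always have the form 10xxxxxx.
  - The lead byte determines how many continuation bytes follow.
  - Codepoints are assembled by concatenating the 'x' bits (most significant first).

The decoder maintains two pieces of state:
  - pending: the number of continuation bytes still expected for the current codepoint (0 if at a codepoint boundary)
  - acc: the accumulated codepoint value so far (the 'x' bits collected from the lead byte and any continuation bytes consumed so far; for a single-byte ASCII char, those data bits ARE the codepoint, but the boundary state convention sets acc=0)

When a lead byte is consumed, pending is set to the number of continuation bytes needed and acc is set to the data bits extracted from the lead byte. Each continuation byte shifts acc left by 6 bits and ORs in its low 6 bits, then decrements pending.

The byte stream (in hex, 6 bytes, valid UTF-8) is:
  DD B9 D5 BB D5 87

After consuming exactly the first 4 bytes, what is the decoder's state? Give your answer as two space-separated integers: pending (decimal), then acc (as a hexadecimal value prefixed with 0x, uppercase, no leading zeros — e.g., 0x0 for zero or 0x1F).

Byte[0]=DD: 2-byte lead. pending=1, acc=0x1D
Byte[1]=B9: continuation. acc=(acc<<6)|0x39=0x779, pending=0
Byte[2]=D5: 2-byte lead. pending=1, acc=0x15
Byte[3]=BB: continuation. acc=(acc<<6)|0x3B=0x57B, pending=0

Answer: 0 0x57B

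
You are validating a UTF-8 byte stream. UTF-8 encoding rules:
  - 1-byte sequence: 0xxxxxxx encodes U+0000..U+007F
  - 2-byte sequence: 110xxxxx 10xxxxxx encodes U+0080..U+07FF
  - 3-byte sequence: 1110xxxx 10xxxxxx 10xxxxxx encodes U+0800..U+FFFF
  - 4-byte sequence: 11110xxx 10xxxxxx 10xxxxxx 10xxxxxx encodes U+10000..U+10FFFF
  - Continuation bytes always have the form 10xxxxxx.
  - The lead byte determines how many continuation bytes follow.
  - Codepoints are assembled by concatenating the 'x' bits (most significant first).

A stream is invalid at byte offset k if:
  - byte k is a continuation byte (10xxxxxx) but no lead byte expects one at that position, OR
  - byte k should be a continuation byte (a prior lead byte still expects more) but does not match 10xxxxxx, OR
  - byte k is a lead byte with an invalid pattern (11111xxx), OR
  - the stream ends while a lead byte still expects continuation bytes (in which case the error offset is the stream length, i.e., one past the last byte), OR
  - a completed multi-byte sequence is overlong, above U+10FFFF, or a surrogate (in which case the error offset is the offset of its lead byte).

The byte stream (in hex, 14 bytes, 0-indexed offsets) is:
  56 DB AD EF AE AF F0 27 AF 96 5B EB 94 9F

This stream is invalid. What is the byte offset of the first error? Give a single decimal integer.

Answer: 7

Derivation:
Byte[0]=56: 1-byte ASCII. cp=U+0056
Byte[1]=DB: 2-byte lead, need 1 cont bytes. acc=0x1B
Byte[2]=AD: continuation. acc=(acc<<6)|0x2D=0x6ED
Completed: cp=U+06ED (starts at byte 1)
Byte[3]=EF: 3-byte lead, need 2 cont bytes. acc=0xF
Byte[4]=AE: continuation. acc=(acc<<6)|0x2E=0x3EE
Byte[5]=AF: continuation. acc=(acc<<6)|0x2F=0xFBAF
Completed: cp=U+FBAF (starts at byte 3)
Byte[6]=F0: 4-byte lead, need 3 cont bytes. acc=0x0
Byte[7]=27: expected 10xxxxxx continuation. INVALID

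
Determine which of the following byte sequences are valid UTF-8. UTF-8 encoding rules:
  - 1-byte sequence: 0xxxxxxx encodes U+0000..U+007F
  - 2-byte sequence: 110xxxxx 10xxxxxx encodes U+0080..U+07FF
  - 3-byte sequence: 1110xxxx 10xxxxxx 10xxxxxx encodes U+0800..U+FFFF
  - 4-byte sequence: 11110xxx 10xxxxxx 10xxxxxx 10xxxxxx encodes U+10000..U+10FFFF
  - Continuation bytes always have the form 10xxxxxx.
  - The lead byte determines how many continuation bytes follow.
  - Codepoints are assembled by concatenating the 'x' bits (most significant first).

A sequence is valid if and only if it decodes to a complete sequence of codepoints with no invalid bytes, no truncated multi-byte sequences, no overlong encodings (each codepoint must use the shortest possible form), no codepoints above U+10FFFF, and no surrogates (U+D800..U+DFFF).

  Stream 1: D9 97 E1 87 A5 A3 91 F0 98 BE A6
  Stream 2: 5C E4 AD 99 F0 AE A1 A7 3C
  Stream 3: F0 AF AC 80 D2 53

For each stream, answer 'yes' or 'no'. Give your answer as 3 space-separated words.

Stream 1: error at byte offset 5. INVALID
Stream 2: decodes cleanly. VALID
Stream 3: error at byte offset 5. INVALID

Answer: no yes no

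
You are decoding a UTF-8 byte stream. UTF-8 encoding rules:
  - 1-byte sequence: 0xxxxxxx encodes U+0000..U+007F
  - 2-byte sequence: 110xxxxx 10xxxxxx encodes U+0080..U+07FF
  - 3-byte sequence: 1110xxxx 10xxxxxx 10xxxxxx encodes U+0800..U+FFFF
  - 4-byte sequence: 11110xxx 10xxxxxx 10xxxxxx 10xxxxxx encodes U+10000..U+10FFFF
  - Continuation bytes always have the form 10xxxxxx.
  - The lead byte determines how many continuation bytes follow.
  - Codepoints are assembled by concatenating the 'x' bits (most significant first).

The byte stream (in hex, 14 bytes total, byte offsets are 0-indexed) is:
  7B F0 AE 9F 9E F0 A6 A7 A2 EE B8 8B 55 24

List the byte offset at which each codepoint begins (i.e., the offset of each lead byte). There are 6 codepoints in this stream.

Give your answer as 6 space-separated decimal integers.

Byte[0]=7B: 1-byte ASCII. cp=U+007B
Byte[1]=F0: 4-byte lead, need 3 cont bytes. acc=0x0
Byte[2]=AE: continuation. acc=(acc<<6)|0x2E=0x2E
Byte[3]=9F: continuation. acc=(acc<<6)|0x1F=0xB9F
Byte[4]=9E: continuation. acc=(acc<<6)|0x1E=0x2E7DE
Completed: cp=U+2E7DE (starts at byte 1)
Byte[5]=F0: 4-byte lead, need 3 cont bytes. acc=0x0
Byte[6]=A6: continuation. acc=(acc<<6)|0x26=0x26
Byte[7]=A7: continuation. acc=(acc<<6)|0x27=0x9A7
Byte[8]=A2: continuation. acc=(acc<<6)|0x22=0x269E2
Completed: cp=U+269E2 (starts at byte 5)
Byte[9]=EE: 3-byte lead, need 2 cont bytes. acc=0xE
Byte[10]=B8: continuation. acc=(acc<<6)|0x38=0x3B8
Byte[11]=8B: continuation. acc=(acc<<6)|0x0B=0xEE0B
Completed: cp=U+EE0B (starts at byte 9)
Byte[12]=55: 1-byte ASCII. cp=U+0055
Byte[13]=24: 1-byte ASCII. cp=U+0024

Answer: 0 1 5 9 12 13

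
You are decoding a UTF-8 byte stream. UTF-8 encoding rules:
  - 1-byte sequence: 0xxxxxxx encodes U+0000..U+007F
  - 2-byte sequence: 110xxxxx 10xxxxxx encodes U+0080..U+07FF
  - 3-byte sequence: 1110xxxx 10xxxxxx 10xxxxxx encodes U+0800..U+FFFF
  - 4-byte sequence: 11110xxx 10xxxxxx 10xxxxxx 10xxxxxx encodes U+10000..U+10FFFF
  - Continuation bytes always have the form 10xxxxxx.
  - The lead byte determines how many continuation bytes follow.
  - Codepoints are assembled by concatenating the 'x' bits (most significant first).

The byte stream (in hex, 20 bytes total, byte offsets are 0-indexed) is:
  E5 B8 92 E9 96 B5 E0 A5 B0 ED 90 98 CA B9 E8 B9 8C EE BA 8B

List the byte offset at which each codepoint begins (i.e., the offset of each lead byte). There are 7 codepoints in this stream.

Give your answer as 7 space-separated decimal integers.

Answer: 0 3 6 9 12 14 17

Derivation:
Byte[0]=E5: 3-byte lead, need 2 cont bytes. acc=0x5
Byte[1]=B8: continuation. acc=(acc<<6)|0x38=0x178
Byte[2]=92: continuation. acc=(acc<<6)|0x12=0x5E12
Completed: cp=U+5E12 (starts at byte 0)
Byte[3]=E9: 3-byte lead, need 2 cont bytes. acc=0x9
Byte[4]=96: continuation. acc=(acc<<6)|0x16=0x256
Byte[5]=B5: continuation. acc=(acc<<6)|0x35=0x95B5
Completed: cp=U+95B5 (starts at byte 3)
Byte[6]=E0: 3-byte lead, need 2 cont bytes. acc=0x0
Byte[7]=A5: continuation. acc=(acc<<6)|0x25=0x25
Byte[8]=B0: continuation. acc=(acc<<6)|0x30=0x970
Completed: cp=U+0970 (starts at byte 6)
Byte[9]=ED: 3-byte lead, need 2 cont bytes. acc=0xD
Byte[10]=90: continuation. acc=(acc<<6)|0x10=0x350
Byte[11]=98: continuation. acc=(acc<<6)|0x18=0xD418
Completed: cp=U+D418 (starts at byte 9)
Byte[12]=CA: 2-byte lead, need 1 cont bytes. acc=0xA
Byte[13]=B9: continuation. acc=(acc<<6)|0x39=0x2B9
Completed: cp=U+02B9 (starts at byte 12)
Byte[14]=E8: 3-byte lead, need 2 cont bytes. acc=0x8
Byte[15]=B9: continuation. acc=(acc<<6)|0x39=0x239
Byte[16]=8C: continuation. acc=(acc<<6)|0x0C=0x8E4C
Completed: cp=U+8E4C (starts at byte 14)
Byte[17]=EE: 3-byte lead, need 2 cont bytes. acc=0xE
Byte[18]=BA: continuation. acc=(acc<<6)|0x3A=0x3BA
Byte[19]=8B: continuation. acc=(acc<<6)|0x0B=0xEE8B
Completed: cp=U+EE8B (starts at byte 17)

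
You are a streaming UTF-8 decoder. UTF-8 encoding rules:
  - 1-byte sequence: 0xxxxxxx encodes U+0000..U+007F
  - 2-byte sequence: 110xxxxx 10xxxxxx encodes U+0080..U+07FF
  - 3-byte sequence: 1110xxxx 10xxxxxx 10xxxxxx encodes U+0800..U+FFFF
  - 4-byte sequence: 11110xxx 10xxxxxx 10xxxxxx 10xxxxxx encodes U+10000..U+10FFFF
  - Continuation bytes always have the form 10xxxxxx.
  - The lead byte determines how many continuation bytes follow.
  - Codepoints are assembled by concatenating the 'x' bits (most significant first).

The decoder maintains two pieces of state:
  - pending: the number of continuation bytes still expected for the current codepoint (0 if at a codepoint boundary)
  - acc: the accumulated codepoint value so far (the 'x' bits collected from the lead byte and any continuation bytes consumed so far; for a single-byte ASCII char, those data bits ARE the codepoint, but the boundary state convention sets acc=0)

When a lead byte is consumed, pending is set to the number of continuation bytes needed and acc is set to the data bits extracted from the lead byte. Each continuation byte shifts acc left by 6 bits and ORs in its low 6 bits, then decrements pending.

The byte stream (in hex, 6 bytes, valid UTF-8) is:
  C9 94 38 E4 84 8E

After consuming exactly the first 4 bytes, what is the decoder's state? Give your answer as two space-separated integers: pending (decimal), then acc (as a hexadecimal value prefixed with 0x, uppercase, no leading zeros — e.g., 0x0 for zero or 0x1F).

Answer: 2 0x4

Derivation:
Byte[0]=C9: 2-byte lead. pending=1, acc=0x9
Byte[1]=94: continuation. acc=(acc<<6)|0x14=0x254, pending=0
Byte[2]=38: 1-byte. pending=0, acc=0x0
Byte[3]=E4: 3-byte lead. pending=2, acc=0x4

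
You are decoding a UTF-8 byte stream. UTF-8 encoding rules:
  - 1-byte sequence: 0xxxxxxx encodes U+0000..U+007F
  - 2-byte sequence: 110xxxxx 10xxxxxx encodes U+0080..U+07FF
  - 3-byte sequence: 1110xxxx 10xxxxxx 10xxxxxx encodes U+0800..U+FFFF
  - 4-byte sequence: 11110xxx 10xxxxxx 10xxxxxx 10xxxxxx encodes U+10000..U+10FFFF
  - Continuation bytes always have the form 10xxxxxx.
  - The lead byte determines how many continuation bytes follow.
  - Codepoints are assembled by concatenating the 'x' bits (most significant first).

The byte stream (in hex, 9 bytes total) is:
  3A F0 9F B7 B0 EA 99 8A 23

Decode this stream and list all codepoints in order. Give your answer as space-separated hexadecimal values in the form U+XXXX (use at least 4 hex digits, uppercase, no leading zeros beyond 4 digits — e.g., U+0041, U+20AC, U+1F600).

Byte[0]=3A: 1-byte ASCII. cp=U+003A
Byte[1]=F0: 4-byte lead, need 3 cont bytes. acc=0x0
Byte[2]=9F: continuation. acc=(acc<<6)|0x1F=0x1F
Byte[3]=B7: continuation. acc=(acc<<6)|0x37=0x7F7
Byte[4]=B0: continuation. acc=(acc<<6)|0x30=0x1FDF0
Completed: cp=U+1FDF0 (starts at byte 1)
Byte[5]=EA: 3-byte lead, need 2 cont bytes. acc=0xA
Byte[6]=99: continuation. acc=(acc<<6)|0x19=0x299
Byte[7]=8A: continuation. acc=(acc<<6)|0x0A=0xA64A
Completed: cp=U+A64A (starts at byte 5)
Byte[8]=23: 1-byte ASCII. cp=U+0023

Answer: U+003A U+1FDF0 U+A64A U+0023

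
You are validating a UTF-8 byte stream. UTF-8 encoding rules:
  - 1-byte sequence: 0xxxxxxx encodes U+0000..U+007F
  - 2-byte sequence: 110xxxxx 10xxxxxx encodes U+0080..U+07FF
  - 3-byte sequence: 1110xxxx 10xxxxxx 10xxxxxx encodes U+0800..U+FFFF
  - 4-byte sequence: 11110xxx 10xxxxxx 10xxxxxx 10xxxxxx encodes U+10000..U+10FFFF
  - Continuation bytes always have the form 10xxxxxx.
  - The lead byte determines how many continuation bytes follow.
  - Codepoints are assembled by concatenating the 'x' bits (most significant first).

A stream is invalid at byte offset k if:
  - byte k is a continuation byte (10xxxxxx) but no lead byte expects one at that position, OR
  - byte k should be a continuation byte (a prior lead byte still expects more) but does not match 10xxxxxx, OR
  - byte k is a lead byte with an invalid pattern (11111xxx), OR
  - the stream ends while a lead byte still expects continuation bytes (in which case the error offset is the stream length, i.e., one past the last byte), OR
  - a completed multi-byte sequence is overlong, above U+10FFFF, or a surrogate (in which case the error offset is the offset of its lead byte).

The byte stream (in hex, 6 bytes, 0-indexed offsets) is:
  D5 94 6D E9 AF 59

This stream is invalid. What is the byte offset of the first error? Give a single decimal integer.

Byte[0]=D5: 2-byte lead, need 1 cont bytes. acc=0x15
Byte[1]=94: continuation. acc=(acc<<6)|0x14=0x554
Completed: cp=U+0554 (starts at byte 0)
Byte[2]=6D: 1-byte ASCII. cp=U+006D
Byte[3]=E9: 3-byte lead, need 2 cont bytes. acc=0x9
Byte[4]=AF: continuation. acc=(acc<<6)|0x2F=0x26F
Byte[5]=59: expected 10xxxxxx continuation. INVALID

Answer: 5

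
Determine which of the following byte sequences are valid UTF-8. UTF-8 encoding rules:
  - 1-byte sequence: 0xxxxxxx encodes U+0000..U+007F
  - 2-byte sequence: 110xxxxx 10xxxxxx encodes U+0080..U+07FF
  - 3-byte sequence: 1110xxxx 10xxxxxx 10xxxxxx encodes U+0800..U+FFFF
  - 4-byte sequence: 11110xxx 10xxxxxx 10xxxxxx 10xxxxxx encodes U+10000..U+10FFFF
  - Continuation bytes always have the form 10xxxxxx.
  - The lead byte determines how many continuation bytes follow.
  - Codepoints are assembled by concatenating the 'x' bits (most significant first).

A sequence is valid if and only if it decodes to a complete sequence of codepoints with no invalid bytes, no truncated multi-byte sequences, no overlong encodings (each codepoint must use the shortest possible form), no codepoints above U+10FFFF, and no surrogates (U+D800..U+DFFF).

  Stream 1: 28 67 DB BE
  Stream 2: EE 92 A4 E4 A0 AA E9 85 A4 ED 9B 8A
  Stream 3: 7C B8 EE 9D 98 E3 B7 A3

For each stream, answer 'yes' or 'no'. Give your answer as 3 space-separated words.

Stream 1: decodes cleanly. VALID
Stream 2: decodes cleanly. VALID
Stream 3: error at byte offset 1. INVALID

Answer: yes yes no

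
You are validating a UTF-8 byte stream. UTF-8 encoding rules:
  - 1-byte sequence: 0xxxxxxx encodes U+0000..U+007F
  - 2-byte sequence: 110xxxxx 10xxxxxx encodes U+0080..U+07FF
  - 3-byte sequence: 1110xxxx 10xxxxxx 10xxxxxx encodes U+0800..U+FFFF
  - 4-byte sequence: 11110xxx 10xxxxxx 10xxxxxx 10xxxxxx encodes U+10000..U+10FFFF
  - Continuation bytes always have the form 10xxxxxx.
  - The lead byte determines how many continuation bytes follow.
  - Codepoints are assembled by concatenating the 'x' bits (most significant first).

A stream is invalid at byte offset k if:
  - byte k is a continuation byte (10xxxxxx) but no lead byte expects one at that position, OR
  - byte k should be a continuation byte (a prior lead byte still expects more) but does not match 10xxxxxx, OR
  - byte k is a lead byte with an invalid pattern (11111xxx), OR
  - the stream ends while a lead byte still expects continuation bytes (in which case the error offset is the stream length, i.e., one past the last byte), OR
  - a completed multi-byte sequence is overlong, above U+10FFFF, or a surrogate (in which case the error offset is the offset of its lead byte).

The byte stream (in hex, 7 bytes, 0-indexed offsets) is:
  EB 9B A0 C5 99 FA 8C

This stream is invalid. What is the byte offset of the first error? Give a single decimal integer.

Answer: 5

Derivation:
Byte[0]=EB: 3-byte lead, need 2 cont bytes. acc=0xB
Byte[1]=9B: continuation. acc=(acc<<6)|0x1B=0x2DB
Byte[2]=A0: continuation. acc=(acc<<6)|0x20=0xB6E0
Completed: cp=U+B6E0 (starts at byte 0)
Byte[3]=C5: 2-byte lead, need 1 cont bytes. acc=0x5
Byte[4]=99: continuation. acc=(acc<<6)|0x19=0x159
Completed: cp=U+0159 (starts at byte 3)
Byte[5]=FA: INVALID lead byte (not 0xxx/110x/1110/11110)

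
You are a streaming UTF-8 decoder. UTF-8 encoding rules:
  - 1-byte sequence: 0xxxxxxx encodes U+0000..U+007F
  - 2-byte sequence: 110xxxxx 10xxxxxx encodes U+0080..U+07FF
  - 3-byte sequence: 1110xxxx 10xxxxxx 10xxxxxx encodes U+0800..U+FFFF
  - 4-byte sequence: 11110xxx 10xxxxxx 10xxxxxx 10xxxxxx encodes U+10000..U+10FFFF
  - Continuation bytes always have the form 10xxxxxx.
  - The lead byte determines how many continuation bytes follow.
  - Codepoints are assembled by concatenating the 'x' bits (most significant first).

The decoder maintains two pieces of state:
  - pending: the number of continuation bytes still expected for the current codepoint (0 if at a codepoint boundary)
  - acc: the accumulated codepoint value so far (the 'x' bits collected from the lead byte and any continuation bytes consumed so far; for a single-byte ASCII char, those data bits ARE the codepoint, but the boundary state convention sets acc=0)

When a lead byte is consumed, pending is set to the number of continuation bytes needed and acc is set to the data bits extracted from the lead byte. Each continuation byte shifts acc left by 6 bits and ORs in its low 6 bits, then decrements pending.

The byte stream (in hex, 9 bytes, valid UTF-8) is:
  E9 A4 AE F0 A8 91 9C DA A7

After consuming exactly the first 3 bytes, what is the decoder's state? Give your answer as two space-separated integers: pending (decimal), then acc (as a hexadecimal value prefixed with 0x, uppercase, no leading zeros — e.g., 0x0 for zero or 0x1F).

Answer: 0 0x992E

Derivation:
Byte[0]=E9: 3-byte lead. pending=2, acc=0x9
Byte[1]=A4: continuation. acc=(acc<<6)|0x24=0x264, pending=1
Byte[2]=AE: continuation. acc=(acc<<6)|0x2E=0x992E, pending=0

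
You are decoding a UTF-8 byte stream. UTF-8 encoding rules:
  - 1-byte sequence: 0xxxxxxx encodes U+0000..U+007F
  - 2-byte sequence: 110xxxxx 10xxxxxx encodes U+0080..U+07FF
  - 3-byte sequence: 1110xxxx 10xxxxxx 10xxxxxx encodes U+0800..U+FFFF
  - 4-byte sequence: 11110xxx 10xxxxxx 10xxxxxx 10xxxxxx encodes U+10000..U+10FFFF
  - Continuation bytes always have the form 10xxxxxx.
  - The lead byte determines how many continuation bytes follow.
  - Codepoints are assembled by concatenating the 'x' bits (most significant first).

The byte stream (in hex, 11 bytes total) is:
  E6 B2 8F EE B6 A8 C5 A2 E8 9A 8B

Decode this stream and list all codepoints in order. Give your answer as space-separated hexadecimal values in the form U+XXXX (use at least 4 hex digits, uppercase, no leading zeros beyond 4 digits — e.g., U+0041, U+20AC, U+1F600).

Byte[0]=E6: 3-byte lead, need 2 cont bytes. acc=0x6
Byte[1]=B2: continuation. acc=(acc<<6)|0x32=0x1B2
Byte[2]=8F: continuation. acc=(acc<<6)|0x0F=0x6C8F
Completed: cp=U+6C8F (starts at byte 0)
Byte[3]=EE: 3-byte lead, need 2 cont bytes. acc=0xE
Byte[4]=B6: continuation. acc=(acc<<6)|0x36=0x3B6
Byte[5]=A8: continuation. acc=(acc<<6)|0x28=0xEDA8
Completed: cp=U+EDA8 (starts at byte 3)
Byte[6]=C5: 2-byte lead, need 1 cont bytes. acc=0x5
Byte[7]=A2: continuation. acc=(acc<<6)|0x22=0x162
Completed: cp=U+0162 (starts at byte 6)
Byte[8]=E8: 3-byte lead, need 2 cont bytes. acc=0x8
Byte[9]=9A: continuation. acc=(acc<<6)|0x1A=0x21A
Byte[10]=8B: continuation. acc=(acc<<6)|0x0B=0x868B
Completed: cp=U+868B (starts at byte 8)

Answer: U+6C8F U+EDA8 U+0162 U+868B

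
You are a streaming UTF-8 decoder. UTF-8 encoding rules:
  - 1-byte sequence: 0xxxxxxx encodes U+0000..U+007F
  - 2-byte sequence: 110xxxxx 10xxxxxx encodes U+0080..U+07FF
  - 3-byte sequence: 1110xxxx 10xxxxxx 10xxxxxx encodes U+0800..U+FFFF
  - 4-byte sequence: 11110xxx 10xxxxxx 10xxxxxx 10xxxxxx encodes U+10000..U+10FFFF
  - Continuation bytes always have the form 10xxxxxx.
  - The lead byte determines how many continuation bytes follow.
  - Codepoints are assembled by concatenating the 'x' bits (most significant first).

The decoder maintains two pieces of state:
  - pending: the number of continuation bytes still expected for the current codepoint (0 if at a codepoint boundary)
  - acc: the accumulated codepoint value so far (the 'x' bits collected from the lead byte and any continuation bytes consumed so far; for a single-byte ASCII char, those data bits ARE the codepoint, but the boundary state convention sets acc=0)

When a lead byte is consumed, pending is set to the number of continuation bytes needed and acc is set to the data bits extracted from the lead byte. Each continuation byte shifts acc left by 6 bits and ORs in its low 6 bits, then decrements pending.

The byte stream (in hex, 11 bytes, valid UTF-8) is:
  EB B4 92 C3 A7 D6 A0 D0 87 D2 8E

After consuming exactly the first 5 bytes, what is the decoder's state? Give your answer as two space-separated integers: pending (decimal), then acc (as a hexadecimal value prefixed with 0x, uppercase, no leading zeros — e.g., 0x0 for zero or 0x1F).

Answer: 0 0xE7

Derivation:
Byte[0]=EB: 3-byte lead. pending=2, acc=0xB
Byte[1]=B4: continuation. acc=(acc<<6)|0x34=0x2F4, pending=1
Byte[2]=92: continuation. acc=(acc<<6)|0x12=0xBD12, pending=0
Byte[3]=C3: 2-byte lead. pending=1, acc=0x3
Byte[4]=A7: continuation. acc=(acc<<6)|0x27=0xE7, pending=0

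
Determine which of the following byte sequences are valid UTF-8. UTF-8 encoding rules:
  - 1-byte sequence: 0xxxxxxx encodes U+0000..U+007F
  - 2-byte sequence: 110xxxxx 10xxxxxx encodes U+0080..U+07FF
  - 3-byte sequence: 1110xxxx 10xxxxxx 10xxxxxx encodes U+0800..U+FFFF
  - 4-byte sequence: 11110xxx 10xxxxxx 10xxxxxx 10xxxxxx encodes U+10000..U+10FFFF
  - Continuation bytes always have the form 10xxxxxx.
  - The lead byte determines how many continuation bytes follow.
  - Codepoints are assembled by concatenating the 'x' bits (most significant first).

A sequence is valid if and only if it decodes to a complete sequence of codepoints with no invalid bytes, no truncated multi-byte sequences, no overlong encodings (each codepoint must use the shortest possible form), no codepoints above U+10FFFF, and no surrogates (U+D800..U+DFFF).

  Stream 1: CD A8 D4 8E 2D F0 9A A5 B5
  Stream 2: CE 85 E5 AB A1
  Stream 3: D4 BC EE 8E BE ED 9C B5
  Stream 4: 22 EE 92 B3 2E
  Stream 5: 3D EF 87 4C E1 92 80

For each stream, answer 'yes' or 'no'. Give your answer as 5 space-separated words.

Answer: yes yes yes yes no

Derivation:
Stream 1: decodes cleanly. VALID
Stream 2: decodes cleanly. VALID
Stream 3: decodes cleanly. VALID
Stream 4: decodes cleanly. VALID
Stream 5: error at byte offset 3. INVALID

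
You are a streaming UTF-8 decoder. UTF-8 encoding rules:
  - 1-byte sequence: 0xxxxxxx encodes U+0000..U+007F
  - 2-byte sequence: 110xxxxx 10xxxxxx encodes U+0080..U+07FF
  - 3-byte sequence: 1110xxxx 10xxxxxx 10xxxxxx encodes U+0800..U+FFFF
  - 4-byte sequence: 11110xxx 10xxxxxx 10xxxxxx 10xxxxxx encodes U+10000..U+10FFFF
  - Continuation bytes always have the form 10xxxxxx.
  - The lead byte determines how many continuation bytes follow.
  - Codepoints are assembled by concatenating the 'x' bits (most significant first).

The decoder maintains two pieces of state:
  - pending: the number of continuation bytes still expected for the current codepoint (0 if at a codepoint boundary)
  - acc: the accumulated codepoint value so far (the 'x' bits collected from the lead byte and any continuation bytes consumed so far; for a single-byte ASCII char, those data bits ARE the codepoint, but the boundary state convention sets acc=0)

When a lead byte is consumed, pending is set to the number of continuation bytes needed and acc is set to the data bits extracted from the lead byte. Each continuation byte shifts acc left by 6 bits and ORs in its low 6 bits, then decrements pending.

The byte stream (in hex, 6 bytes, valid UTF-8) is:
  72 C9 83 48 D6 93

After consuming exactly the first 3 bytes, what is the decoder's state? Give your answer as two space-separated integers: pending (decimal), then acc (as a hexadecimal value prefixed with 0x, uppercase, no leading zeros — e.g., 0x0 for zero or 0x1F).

Answer: 0 0x243

Derivation:
Byte[0]=72: 1-byte. pending=0, acc=0x0
Byte[1]=C9: 2-byte lead. pending=1, acc=0x9
Byte[2]=83: continuation. acc=(acc<<6)|0x03=0x243, pending=0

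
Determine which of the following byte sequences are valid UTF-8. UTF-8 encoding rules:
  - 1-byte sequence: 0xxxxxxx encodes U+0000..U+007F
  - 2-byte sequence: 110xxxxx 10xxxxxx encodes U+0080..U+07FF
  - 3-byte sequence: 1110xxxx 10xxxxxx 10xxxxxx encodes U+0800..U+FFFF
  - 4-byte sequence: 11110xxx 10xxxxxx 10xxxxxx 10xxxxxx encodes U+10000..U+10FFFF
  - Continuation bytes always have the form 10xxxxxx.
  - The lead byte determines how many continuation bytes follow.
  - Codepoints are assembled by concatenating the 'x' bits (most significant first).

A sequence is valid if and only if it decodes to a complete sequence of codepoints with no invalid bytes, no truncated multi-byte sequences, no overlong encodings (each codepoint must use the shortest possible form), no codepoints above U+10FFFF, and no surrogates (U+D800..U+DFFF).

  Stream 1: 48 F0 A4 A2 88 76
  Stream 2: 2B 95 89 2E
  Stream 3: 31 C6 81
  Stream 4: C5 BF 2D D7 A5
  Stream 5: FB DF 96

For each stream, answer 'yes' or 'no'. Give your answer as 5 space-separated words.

Answer: yes no yes yes no

Derivation:
Stream 1: decodes cleanly. VALID
Stream 2: error at byte offset 1. INVALID
Stream 3: decodes cleanly. VALID
Stream 4: decodes cleanly. VALID
Stream 5: error at byte offset 0. INVALID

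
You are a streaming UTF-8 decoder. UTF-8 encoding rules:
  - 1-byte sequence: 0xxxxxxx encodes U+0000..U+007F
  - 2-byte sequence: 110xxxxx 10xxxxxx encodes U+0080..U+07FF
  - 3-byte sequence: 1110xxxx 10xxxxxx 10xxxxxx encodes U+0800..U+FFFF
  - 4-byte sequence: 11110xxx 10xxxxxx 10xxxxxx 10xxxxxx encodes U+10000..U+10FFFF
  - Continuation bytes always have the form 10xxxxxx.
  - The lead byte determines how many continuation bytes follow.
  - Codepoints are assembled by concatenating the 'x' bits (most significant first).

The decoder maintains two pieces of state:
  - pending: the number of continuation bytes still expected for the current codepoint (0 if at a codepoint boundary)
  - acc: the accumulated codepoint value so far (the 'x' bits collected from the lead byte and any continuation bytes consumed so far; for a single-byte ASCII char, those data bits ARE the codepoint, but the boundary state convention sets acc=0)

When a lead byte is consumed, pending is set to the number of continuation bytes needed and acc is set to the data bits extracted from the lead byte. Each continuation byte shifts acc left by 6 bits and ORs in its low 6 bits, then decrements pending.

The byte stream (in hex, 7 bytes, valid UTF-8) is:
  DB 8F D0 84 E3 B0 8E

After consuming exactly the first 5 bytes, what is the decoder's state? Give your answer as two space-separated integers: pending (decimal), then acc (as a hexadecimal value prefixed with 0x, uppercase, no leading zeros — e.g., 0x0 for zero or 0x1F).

Answer: 2 0x3

Derivation:
Byte[0]=DB: 2-byte lead. pending=1, acc=0x1B
Byte[1]=8F: continuation. acc=(acc<<6)|0x0F=0x6CF, pending=0
Byte[2]=D0: 2-byte lead. pending=1, acc=0x10
Byte[3]=84: continuation. acc=(acc<<6)|0x04=0x404, pending=0
Byte[4]=E3: 3-byte lead. pending=2, acc=0x3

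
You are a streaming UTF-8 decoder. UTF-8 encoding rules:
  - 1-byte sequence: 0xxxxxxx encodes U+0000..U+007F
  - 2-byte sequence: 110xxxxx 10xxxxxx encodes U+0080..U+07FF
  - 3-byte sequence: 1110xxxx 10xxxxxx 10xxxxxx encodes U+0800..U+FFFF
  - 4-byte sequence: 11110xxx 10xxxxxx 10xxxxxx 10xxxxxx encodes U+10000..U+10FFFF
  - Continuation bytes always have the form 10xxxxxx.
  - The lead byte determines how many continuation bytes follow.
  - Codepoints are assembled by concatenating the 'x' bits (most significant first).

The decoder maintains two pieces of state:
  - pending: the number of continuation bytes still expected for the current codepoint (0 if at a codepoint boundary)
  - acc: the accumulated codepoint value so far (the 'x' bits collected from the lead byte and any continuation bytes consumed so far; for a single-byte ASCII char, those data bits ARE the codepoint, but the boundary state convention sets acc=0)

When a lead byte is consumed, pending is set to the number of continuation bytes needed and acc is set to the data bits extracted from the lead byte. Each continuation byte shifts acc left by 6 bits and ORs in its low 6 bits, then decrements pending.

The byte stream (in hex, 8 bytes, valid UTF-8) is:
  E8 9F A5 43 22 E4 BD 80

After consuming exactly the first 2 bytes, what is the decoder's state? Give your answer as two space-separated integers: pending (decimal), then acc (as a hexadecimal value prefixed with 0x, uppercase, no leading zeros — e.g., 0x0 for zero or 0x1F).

Answer: 1 0x21F

Derivation:
Byte[0]=E8: 3-byte lead. pending=2, acc=0x8
Byte[1]=9F: continuation. acc=(acc<<6)|0x1F=0x21F, pending=1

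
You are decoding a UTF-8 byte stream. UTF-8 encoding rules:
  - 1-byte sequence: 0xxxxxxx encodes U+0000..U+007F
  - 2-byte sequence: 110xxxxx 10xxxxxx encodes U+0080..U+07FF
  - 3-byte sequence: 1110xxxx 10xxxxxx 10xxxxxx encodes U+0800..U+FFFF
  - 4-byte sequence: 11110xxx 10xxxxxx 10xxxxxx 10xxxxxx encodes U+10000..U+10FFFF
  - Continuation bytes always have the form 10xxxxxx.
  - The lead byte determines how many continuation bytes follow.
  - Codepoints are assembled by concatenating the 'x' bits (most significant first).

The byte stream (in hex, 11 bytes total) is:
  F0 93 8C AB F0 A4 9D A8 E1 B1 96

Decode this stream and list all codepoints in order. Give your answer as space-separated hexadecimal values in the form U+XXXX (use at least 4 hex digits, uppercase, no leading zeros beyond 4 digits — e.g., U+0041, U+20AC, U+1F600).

Answer: U+1332B U+24768 U+1C56

Derivation:
Byte[0]=F0: 4-byte lead, need 3 cont bytes. acc=0x0
Byte[1]=93: continuation. acc=(acc<<6)|0x13=0x13
Byte[2]=8C: continuation. acc=(acc<<6)|0x0C=0x4CC
Byte[3]=AB: continuation. acc=(acc<<6)|0x2B=0x1332B
Completed: cp=U+1332B (starts at byte 0)
Byte[4]=F0: 4-byte lead, need 3 cont bytes. acc=0x0
Byte[5]=A4: continuation. acc=(acc<<6)|0x24=0x24
Byte[6]=9D: continuation. acc=(acc<<6)|0x1D=0x91D
Byte[7]=A8: continuation. acc=(acc<<6)|0x28=0x24768
Completed: cp=U+24768 (starts at byte 4)
Byte[8]=E1: 3-byte lead, need 2 cont bytes. acc=0x1
Byte[9]=B1: continuation. acc=(acc<<6)|0x31=0x71
Byte[10]=96: continuation. acc=(acc<<6)|0x16=0x1C56
Completed: cp=U+1C56 (starts at byte 8)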